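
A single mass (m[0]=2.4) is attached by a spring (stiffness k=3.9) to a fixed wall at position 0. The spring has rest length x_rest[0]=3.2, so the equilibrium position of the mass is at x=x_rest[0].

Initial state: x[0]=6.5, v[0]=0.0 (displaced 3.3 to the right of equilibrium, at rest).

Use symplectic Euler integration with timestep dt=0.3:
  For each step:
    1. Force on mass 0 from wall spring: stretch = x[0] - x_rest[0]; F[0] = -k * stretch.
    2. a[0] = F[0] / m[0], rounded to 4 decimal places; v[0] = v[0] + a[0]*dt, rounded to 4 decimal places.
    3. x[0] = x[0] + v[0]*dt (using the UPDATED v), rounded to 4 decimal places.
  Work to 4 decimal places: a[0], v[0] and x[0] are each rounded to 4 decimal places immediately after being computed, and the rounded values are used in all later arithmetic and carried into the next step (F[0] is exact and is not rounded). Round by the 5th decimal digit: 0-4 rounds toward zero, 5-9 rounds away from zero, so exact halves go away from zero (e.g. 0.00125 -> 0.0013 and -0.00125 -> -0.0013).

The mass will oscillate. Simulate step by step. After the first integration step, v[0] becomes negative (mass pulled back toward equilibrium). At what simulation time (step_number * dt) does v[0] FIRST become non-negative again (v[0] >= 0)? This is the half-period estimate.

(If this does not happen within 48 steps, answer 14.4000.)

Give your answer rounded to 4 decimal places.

Answer: 2.7000

Derivation:
Step 0: x=[6.5000] v=[0.0000]
Step 1: x=[6.0174] v=[-1.6088]
Step 2: x=[5.1227] v=[-2.9823]
Step 3: x=[3.9468] v=[-3.9196]
Step 4: x=[2.6617] v=[-4.2837]
Step 5: x=[1.4553] v=[-4.0213]
Step 6: x=[0.5041] v=[-3.1708]
Step 7: x=[-0.0529] v=[-1.8566]
Step 8: x=[-0.1341] v=[-0.2708]
Step 9: x=[0.2723] v=[1.3546]
First v>=0 after going negative at step 9, time=2.7000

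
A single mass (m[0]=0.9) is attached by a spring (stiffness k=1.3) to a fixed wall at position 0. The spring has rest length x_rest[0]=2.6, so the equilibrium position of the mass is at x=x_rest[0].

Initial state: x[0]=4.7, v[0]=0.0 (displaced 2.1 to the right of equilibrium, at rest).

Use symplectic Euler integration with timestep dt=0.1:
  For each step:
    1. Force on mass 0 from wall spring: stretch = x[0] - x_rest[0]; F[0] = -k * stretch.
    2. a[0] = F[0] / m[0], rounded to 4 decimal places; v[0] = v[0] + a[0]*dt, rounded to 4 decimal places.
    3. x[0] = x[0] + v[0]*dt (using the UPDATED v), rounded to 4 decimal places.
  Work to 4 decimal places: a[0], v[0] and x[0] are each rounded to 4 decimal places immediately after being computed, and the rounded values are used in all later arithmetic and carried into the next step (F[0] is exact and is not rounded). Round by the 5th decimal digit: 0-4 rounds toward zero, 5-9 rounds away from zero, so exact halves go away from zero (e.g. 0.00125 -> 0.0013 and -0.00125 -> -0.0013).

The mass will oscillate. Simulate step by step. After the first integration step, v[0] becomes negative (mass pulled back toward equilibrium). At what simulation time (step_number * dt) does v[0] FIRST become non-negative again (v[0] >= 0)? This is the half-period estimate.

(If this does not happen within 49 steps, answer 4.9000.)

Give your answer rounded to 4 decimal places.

Answer: 2.7000

Derivation:
Step 0: x=[4.7000] v=[0.0000]
Step 1: x=[4.6697] v=[-0.3033]
Step 2: x=[4.6095] v=[-0.6023]
Step 3: x=[4.5202] v=[-0.8926]
Step 4: x=[4.4032] v=[-1.1700]
Step 5: x=[4.2602] v=[-1.4305]
Step 6: x=[4.0932] v=[-1.6703]
Step 7: x=[3.9046] v=[-1.8860]
Step 8: x=[3.6972] v=[-2.0744]
Step 9: x=[3.4739] v=[-2.2329]
Step 10: x=[3.2380] v=[-2.3591]
Step 11: x=[2.9929] v=[-2.4513]
Step 12: x=[2.7421] v=[-2.5081]
Step 13: x=[2.4892] v=[-2.5286]
Step 14: x=[2.2379] v=[-2.5126]
Step 15: x=[1.9919] v=[-2.4603]
Step 16: x=[1.7547] v=[-2.3725]
Step 17: x=[1.5297] v=[-2.2504]
Step 18: x=[1.3201] v=[-2.0958]
Step 19: x=[1.1290] v=[-1.9109]
Step 20: x=[0.9592] v=[-1.6984]
Step 21: x=[0.8131] v=[-1.4614]
Step 22: x=[0.6928] v=[-1.2033]
Step 23: x=[0.6000] v=[-0.9278]
Step 24: x=[0.5361] v=[-0.6389]
Step 25: x=[0.5020] v=[-0.3408]
Step 26: x=[0.4982] v=[-0.0378]
Step 27: x=[0.5248] v=[0.2658]
First v>=0 after going negative at step 27, time=2.7000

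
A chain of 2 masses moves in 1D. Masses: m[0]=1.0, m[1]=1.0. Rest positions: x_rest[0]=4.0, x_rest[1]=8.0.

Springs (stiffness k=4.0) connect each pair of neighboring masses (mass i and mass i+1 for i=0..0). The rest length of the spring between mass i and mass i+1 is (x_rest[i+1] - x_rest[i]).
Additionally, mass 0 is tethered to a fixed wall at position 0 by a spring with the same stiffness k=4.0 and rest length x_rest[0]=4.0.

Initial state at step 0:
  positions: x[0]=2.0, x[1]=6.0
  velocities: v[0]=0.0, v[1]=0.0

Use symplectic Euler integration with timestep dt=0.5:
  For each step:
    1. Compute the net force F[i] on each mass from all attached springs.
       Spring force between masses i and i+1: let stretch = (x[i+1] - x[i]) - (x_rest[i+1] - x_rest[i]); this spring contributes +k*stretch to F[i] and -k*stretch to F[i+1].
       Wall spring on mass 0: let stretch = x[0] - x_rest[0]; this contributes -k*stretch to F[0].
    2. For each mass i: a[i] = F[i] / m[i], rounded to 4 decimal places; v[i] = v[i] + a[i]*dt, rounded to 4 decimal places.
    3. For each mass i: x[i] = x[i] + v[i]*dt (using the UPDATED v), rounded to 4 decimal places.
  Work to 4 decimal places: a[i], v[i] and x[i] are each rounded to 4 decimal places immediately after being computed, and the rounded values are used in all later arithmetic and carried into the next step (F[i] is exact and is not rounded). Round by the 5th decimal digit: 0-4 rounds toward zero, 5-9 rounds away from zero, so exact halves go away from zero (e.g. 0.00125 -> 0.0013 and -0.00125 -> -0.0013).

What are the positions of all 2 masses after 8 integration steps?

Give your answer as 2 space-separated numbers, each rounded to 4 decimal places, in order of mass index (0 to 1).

Step 0: x=[2.0000 6.0000] v=[0.0000 0.0000]
Step 1: x=[4.0000 6.0000] v=[4.0000 0.0000]
Step 2: x=[4.0000 8.0000] v=[0.0000 4.0000]
Step 3: x=[4.0000 10.0000] v=[0.0000 4.0000]
Step 4: x=[6.0000 10.0000] v=[4.0000 0.0000]
Step 5: x=[6.0000 10.0000] v=[0.0000 0.0000]
Step 6: x=[4.0000 10.0000] v=[-4.0000 0.0000]
Step 7: x=[4.0000 8.0000] v=[0.0000 -4.0000]
Step 8: x=[4.0000 6.0000] v=[0.0000 -4.0000]

Answer: 4.0000 6.0000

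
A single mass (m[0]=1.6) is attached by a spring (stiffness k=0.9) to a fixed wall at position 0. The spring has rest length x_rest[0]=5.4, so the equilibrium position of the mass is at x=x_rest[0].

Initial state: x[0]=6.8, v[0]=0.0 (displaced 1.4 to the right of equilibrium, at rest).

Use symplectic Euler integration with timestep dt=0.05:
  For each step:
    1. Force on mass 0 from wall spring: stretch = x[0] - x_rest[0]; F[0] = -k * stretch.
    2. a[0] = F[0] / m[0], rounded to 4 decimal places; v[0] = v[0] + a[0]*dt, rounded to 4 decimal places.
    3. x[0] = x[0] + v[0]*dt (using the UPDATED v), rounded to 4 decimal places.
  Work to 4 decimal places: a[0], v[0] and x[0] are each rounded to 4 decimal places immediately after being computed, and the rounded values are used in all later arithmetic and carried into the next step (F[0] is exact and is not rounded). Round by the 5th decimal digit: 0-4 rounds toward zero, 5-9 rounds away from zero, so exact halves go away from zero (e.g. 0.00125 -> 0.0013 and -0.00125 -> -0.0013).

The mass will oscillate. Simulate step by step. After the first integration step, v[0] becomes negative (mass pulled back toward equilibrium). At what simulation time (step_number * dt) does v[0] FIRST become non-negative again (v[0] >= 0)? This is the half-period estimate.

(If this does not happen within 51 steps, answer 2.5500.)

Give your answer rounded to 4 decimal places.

Answer: 2.5500

Derivation:
Step 0: x=[6.8000] v=[0.0000]
Step 1: x=[6.7980] v=[-0.0394]
Step 2: x=[6.7941] v=[-0.0787]
Step 3: x=[6.7882] v=[-0.1179]
Step 4: x=[6.7804] v=[-0.1569]
Step 5: x=[6.7706] v=[-0.1957]
Step 6: x=[6.7589] v=[-0.2343]
Step 7: x=[6.7453] v=[-0.2725]
Step 8: x=[6.7298] v=[-0.3103]
Step 9: x=[6.7124] v=[-0.3477]
Step 10: x=[6.6932] v=[-0.3846]
Step 11: x=[6.6722] v=[-0.4210]
Step 12: x=[6.6494] v=[-0.4568]
Step 13: x=[6.6248] v=[-0.4919]
Step 14: x=[6.5985] v=[-0.5264]
Step 15: x=[6.5705] v=[-0.5601]
Step 16: x=[6.5409] v=[-0.5930]
Step 17: x=[6.5096] v=[-0.6251]
Step 18: x=[6.4768] v=[-0.6563]
Step 19: x=[6.4425] v=[-0.6866]
Step 20: x=[6.4067] v=[-0.7159]
Step 21: x=[6.3695] v=[-0.7442]
Step 22: x=[6.3309] v=[-0.7715]
Step 23: x=[6.2910] v=[-0.7977]
Step 24: x=[6.2499] v=[-0.8228]
Step 25: x=[6.2076] v=[-0.8467]
Step 26: x=[6.1641] v=[-0.8694]
Step 27: x=[6.1196] v=[-0.8909]
Step 28: x=[6.0740] v=[-0.9111]
Step 29: x=[6.0275] v=[-0.9301]
Step 30: x=[5.9801] v=[-0.9478]
Step 31: x=[5.9319] v=[-0.9641]
Step 32: x=[5.8829] v=[-0.9791]
Step 33: x=[5.8333] v=[-0.9927]
Step 34: x=[5.7831] v=[-1.0049]
Step 35: x=[5.7323] v=[-1.0157]
Step 36: x=[5.6811] v=[-1.0250]
Step 37: x=[5.6295] v=[-1.0329]
Step 38: x=[5.5775] v=[-1.0394]
Step 39: x=[5.5253] v=[-1.0444]
Step 40: x=[5.4729] v=[-1.0479]
Step 41: x=[5.4204] v=[-1.0500]
Step 42: x=[5.3679] v=[-1.0506]
Step 43: x=[5.3154] v=[-1.0497]
Step 44: x=[5.2630] v=[-1.0473]
Step 45: x=[5.2108] v=[-1.0434]
Step 46: x=[5.1589] v=[-1.0381]
Step 47: x=[5.1073] v=[-1.0313]
Step 48: x=[5.0561] v=[-1.0231]
Step 49: x=[5.0054] v=[-1.0134]
Step 50: x=[4.9553] v=[-1.0023]
Step 51: x=[4.9058] v=[-0.9898]
v[0] did not become non-negative within 51 steps; using fallback time=2.5500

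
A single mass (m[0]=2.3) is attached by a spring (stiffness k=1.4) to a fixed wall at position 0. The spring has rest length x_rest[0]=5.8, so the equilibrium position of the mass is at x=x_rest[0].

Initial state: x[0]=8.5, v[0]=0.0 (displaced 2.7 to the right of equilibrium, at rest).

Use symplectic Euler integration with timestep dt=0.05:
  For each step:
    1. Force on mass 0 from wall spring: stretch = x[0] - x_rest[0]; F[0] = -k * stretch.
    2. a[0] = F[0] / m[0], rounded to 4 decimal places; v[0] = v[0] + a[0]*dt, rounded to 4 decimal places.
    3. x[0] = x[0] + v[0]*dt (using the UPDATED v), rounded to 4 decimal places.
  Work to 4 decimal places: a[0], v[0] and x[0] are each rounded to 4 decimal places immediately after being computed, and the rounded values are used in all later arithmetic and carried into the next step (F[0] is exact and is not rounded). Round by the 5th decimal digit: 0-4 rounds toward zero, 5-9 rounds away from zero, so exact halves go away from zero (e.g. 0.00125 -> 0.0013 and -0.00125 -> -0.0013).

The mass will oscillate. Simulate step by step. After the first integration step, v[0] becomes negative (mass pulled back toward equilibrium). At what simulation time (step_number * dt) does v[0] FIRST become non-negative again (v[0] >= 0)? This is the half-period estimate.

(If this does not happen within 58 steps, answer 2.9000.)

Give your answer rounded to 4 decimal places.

Answer: 2.9000

Derivation:
Step 0: x=[8.5000] v=[0.0000]
Step 1: x=[8.4959] v=[-0.0822]
Step 2: x=[8.4877] v=[-0.1643]
Step 3: x=[8.4754] v=[-0.2461]
Step 4: x=[8.4590] v=[-0.3275]
Step 5: x=[8.4386] v=[-0.4084]
Step 6: x=[8.4142] v=[-0.4887]
Step 7: x=[8.3858] v=[-0.5683]
Step 8: x=[8.3535] v=[-0.6470]
Step 9: x=[8.3173] v=[-0.7247]
Step 10: x=[8.2772] v=[-0.8013]
Step 11: x=[8.2334] v=[-0.8767]
Step 12: x=[8.1859] v=[-0.9508]
Step 13: x=[8.1347] v=[-1.0234]
Step 14: x=[8.0800] v=[-1.0945]
Step 15: x=[8.0218] v=[-1.1639]
Step 16: x=[7.9602] v=[-1.2315]
Step 17: x=[7.8953] v=[-1.2972]
Step 18: x=[7.8273] v=[-1.3610]
Step 19: x=[7.7562] v=[-1.4227]
Step 20: x=[7.6821] v=[-1.4822]
Step 21: x=[7.6051] v=[-1.5395]
Step 22: x=[7.5254] v=[-1.5944]
Step 23: x=[7.4431] v=[-1.6469]
Step 24: x=[7.3583] v=[-1.6969]
Step 25: x=[7.2711] v=[-1.7443]
Step 26: x=[7.1816] v=[-1.7891]
Step 27: x=[7.0900] v=[-1.8312]
Step 28: x=[6.9965] v=[-1.8705]
Step 29: x=[6.9012] v=[-1.9069]
Step 30: x=[6.8042] v=[-1.9404]
Step 31: x=[6.7057] v=[-1.9710]
Step 32: x=[6.6058] v=[-1.9986]
Step 33: x=[6.5046] v=[-2.0231]
Step 34: x=[6.4024] v=[-2.0445]
Step 35: x=[6.2993] v=[-2.0628]
Step 36: x=[6.1954] v=[-2.0780]
Step 37: x=[6.0909] v=[-2.0900]
Step 38: x=[5.9860] v=[-2.0989]
Step 39: x=[5.8808] v=[-2.1046]
Step 40: x=[5.7754] v=[-2.1071]
Step 41: x=[5.6701] v=[-2.1064]
Step 42: x=[5.5650] v=[-2.1024]
Step 43: x=[5.4602] v=[-2.0953]
Step 44: x=[5.3560] v=[-2.0850]
Step 45: x=[5.2524] v=[-2.0715]
Step 46: x=[5.1497] v=[-2.0548]
Step 47: x=[5.0480] v=[-2.0350]
Step 48: x=[4.9474] v=[-2.0121]
Step 49: x=[4.8481] v=[-1.9862]
Step 50: x=[4.7502] v=[-1.9572]
Step 51: x=[4.6539] v=[-1.9253]
Step 52: x=[4.5594] v=[-1.8904]
Step 53: x=[4.4668] v=[-1.8526]
Step 54: x=[4.3762] v=[-1.8120]
Step 55: x=[4.2878] v=[-1.7687]
Step 56: x=[4.2017] v=[-1.7227]
Step 57: x=[4.1180] v=[-1.6741]
Step 58: x=[4.0369] v=[-1.6229]
v[0] did not become non-negative within 58 steps; using fallback time=2.9000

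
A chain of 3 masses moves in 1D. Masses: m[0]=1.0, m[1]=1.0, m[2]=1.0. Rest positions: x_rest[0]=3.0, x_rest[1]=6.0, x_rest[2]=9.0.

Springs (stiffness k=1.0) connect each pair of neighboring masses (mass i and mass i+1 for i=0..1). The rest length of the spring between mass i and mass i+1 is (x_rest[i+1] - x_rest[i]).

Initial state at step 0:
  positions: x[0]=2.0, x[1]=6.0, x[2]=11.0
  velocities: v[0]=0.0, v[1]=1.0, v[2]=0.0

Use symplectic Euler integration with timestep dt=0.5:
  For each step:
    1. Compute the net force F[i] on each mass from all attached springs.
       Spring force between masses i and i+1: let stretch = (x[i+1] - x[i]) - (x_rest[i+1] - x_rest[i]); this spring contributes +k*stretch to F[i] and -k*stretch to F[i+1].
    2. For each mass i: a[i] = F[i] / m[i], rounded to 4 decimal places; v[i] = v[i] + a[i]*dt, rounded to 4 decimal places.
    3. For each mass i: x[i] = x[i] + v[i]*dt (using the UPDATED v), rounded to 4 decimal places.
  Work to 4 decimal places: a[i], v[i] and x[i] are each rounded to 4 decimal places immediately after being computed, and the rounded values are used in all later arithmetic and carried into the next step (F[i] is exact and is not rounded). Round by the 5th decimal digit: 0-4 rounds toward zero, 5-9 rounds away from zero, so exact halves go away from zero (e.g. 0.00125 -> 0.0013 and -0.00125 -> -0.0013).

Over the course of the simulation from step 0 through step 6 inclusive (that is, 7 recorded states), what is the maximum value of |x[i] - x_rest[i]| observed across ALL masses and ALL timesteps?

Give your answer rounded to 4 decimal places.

Step 0: x=[2.0000 6.0000 11.0000] v=[0.0000 1.0000 0.0000]
Step 1: x=[2.2500 6.7500 10.5000] v=[0.5000 1.5000 -1.0000]
Step 2: x=[2.8750 7.3125 9.8125] v=[1.2500 1.1250 -1.3750]
Step 3: x=[3.8594 7.3907 9.2500] v=[1.9688 0.1563 -1.1250]
Step 4: x=[4.9767 7.0509 8.9727] v=[2.2345 -0.6797 -0.5547]
Step 5: x=[5.8625 6.6730 8.9649] v=[1.7716 -0.7559 -0.0156]
Step 6: x=[6.2010 6.6654 9.1342] v=[0.6769 -0.0152 0.3385]
Max displacement = 3.2010

Answer: 3.2010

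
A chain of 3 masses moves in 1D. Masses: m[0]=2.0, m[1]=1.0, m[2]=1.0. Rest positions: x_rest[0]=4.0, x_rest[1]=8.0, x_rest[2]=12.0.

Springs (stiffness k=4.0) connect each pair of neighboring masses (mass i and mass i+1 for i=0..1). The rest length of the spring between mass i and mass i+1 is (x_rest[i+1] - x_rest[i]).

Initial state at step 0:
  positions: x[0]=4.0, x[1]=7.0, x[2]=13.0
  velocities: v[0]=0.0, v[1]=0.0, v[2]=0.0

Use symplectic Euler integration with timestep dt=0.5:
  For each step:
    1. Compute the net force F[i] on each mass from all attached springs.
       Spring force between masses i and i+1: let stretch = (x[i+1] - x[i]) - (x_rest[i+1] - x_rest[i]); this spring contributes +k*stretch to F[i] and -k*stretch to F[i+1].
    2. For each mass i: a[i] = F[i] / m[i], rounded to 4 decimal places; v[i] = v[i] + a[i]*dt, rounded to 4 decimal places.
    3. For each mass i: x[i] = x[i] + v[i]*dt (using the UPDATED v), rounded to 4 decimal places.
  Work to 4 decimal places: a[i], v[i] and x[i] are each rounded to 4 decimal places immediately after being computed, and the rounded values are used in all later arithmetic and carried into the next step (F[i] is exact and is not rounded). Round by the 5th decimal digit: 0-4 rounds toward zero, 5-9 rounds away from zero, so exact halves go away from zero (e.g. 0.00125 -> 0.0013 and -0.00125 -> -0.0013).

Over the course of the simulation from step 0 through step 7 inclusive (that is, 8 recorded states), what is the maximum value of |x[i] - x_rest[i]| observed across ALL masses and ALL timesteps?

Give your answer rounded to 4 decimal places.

Answer: 2.0000

Derivation:
Step 0: x=[4.0000 7.0000 13.0000] v=[0.0000 0.0000 0.0000]
Step 1: x=[3.5000 10.0000 11.0000] v=[-1.0000 6.0000 -4.0000]
Step 2: x=[4.2500 7.5000 12.0000] v=[1.5000 -5.0000 2.0000]
Step 3: x=[4.6250 6.2500 12.5000] v=[0.7500 -2.5000 1.0000]
Step 4: x=[3.8125 9.6250 10.7500] v=[-1.6250 6.7500 -3.5000]
Step 5: x=[3.9063 8.3125 11.8750] v=[0.1875 -2.6250 2.2500]
Step 6: x=[4.2032 6.1563 13.4375] v=[0.5937 -4.3124 3.1250]
Step 7: x=[3.4766 9.3282 11.7188] v=[-1.4532 6.3438 -3.4374]
Max displacement = 2.0000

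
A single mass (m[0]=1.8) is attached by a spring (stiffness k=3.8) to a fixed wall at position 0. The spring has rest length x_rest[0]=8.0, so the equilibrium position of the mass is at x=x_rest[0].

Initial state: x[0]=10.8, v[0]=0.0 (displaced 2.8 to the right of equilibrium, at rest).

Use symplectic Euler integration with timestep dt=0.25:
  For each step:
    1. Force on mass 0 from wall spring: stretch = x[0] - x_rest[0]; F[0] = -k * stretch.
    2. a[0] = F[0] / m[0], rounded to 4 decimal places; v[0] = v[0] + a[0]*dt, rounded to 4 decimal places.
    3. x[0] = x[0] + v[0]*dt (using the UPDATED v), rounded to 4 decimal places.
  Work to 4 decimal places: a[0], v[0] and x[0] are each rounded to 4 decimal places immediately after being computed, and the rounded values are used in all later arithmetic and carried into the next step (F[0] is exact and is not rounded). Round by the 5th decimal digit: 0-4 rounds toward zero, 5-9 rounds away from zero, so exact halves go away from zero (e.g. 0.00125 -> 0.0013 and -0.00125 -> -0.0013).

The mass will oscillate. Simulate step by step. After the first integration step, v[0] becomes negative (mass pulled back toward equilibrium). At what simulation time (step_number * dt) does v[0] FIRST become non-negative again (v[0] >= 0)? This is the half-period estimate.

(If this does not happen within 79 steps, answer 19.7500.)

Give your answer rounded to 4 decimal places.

Answer: 2.2500

Derivation:
Step 0: x=[10.8000] v=[0.0000]
Step 1: x=[10.4306] v=[-1.4778]
Step 2: x=[9.7405] v=[-2.7606]
Step 3: x=[8.8207] v=[-3.6792]
Step 4: x=[7.7926] v=[-4.1124]
Step 5: x=[6.7919] v=[-4.0030]
Step 6: x=[5.9506] v=[-3.3654]
Step 7: x=[5.3797] v=[-2.2838]
Step 8: x=[5.1545] v=[-0.9009]
Step 9: x=[5.3047] v=[0.6009]
First v>=0 after going negative at step 9, time=2.2500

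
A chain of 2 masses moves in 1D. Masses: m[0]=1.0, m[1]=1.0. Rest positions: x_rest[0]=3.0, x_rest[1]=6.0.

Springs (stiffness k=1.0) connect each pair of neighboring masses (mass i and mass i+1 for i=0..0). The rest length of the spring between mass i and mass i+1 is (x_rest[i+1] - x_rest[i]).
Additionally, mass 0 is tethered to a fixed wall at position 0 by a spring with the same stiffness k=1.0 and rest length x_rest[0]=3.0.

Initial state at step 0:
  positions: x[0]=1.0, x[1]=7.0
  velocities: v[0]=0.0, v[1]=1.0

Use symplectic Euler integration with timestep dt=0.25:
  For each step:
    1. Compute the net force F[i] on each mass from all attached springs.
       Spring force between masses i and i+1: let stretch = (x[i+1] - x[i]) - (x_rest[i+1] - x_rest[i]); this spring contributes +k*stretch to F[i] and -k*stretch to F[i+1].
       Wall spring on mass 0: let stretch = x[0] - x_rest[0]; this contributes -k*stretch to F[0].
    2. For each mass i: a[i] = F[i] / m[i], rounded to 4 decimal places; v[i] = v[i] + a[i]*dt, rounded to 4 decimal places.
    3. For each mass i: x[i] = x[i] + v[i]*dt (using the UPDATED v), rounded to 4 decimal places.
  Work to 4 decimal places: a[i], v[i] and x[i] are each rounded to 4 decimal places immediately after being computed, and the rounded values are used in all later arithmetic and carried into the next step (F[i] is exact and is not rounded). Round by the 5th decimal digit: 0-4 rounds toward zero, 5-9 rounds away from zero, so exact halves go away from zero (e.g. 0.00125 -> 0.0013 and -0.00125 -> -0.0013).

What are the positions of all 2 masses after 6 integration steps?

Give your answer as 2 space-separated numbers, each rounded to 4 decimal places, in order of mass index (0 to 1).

Step 0: x=[1.0000 7.0000] v=[0.0000 1.0000]
Step 1: x=[1.3125 7.0625] v=[1.2500 0.2500]
Step 2: x=[1.9024 6.9531] v=[2.3594 -0.4375]
Step 3: x=[2.6890 6.7156] v=[3.1465 -0.9502]
Step 4: x=[3.5592 6.4139] v=[3.4809 -1.2069]
Step 5: x=[4.3854 6.1213] v=[3.3048 -1.1706]
Step 6: x=[5.0460 5.9077] v=[2.6424 -0.8546]

Answer: 5.0460 5.9077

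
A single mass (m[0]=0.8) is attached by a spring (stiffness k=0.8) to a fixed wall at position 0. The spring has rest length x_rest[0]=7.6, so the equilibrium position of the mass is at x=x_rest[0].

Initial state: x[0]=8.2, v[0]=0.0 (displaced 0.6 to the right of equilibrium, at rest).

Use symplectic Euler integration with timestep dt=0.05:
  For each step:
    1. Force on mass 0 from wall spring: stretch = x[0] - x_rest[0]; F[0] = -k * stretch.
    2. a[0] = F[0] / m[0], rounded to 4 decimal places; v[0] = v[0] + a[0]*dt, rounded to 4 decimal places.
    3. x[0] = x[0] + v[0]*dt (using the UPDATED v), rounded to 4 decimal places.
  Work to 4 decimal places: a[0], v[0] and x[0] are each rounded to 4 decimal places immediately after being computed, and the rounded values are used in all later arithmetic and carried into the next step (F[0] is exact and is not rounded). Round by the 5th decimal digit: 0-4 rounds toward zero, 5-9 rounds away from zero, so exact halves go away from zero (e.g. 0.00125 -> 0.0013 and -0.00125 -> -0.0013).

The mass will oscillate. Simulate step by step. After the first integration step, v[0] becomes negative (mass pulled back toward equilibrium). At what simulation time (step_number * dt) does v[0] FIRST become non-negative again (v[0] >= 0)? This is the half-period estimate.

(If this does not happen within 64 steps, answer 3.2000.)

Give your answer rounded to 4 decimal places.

Answer: 3.1500

Derivation:
Step 0: x=[8.2000] v=[0.0000]
Step 1: x=[8.1985] v=[-0.0300]
Step 2: x=[8.1955] v=[-0.0599]
Step 3: x=[8.1910] v=[-0.0897]
Step 4: x=[8.1850] v=[-0.1193]
Step 5: x=[8.1776] v=[-0.1486]
Step 6: x=[8.1687] v=[-0.1775]
Step 7: x=[8.1584] v=[-0.2059]
Step 8: x=[8.1467] v=[-0.2338]
Step 9: x=[8.1336] v=[-0.2611]
Step 10: x=[8.1192] v=[-0.2878]
Step 11: x=[8.1035] v=[-0.3138]
Step 12: x=[8.0866] v=[-0.3390]
Step 13: x=[8.0684] v=[-0.3633]
Step 14: x=[8.0491] v=[-0.3867]
Step 15: x=[8.0286] v=[-0.4092]
Step 16: x=[8.0071] v=[-0.4306]
Step 17: x=[7.9846] v=[-0.4510]
Step 18: x=[7.9611] v=[-0.4702]
Step 19: x=[7.9367] v=[-0.4883]
Step 20: x=[7.9114] v=[-0.5051]
Step 21: x=[7.8854] v=[-0.5207]
Step 22: x=[7.8587] v=[-0.5350]
Step 23: x=[7.8313] v=[-0.5479]
Step 24: x=[7.8033] v=[-0.5595]
Step 25: x=[7.7748] v=[-0.5697]
Step 26: x=[7.7459] v=[-0.5784]
Step 27: x=[7.7166] v=[-0.5857]
Step 28: x=[7.6870] v=[-0.5915]
Step 29: x=[7.6572] v=[-0.5959]
Step 30: x=[7.6273] v=[-0.5988]
Step 31: x=[7.5973] v=[-0.6002]
Step 32: x=[7.5673] v=[-0.6001]
Step 33: x=[7.5374] v=[-0.5985]
Step 34: x=[7.5076] v=[-0.5954]
Step 35: x=[7.4781] v=[-0.5908]
Step 36: x=[7.4489] v=[-0.5847]
Step 37: x=[7.4200] v=[-0.5771]
Step 38: x=[7.3916] v=[-0.5681]
Step 39: x=[7.3637] v=[-0.5577]
Step 40: x=[7.3364] v=[-0.5459]
Step 41: x=[7.3098] v=[-0.5327]
Step 42: x=[7.2839] v=[-0.5182]
Step 43: x=[7.2588] v=[-0.5024]
Step 44: x=[7.2345] v=[-0.4853]
Step 45: x=[7.2112] v=[-0.4670]
Step 46: x=[7.1888] v=[-0.4476]
Step 47: x=[7.1675] v=[-0.4270]
Step 48: x=[7.1472] v=[-0.4054]
Step 49: x=[7.1281] v=[-0.3828]
Step 50: x=[7.1101] v=[-0.3592]
Step 51: x=[7.0934] v=[-0.3347]
Step 52: x=[7.0779] v=[-0.3094]
Step 53: x=[7.0637] v=[-0.2833]
Step 54: x=[7.0509] v=[-0.2565]
Step 55: x=[7.0395] v=[-0.2290]
Step 56: x=[7.0295] v=[-0.2010]
Step 57: x=[7.0209] v=[-0.1725]
Step 58: x=[7.0137] v=[-0.1435]
Step 59: x=[7.0080] v=[-0.1142]
Step 60: x=[7.0038] v=[-0.0846]
Step 61: x=[7.0011] v=[-0.0548]
Step 62: x=[6.9999] v=[-0.0249]
Step 63: x=[7.0002] v=[0.0051]
First v>=0 after going negative at step 63, time=3.1500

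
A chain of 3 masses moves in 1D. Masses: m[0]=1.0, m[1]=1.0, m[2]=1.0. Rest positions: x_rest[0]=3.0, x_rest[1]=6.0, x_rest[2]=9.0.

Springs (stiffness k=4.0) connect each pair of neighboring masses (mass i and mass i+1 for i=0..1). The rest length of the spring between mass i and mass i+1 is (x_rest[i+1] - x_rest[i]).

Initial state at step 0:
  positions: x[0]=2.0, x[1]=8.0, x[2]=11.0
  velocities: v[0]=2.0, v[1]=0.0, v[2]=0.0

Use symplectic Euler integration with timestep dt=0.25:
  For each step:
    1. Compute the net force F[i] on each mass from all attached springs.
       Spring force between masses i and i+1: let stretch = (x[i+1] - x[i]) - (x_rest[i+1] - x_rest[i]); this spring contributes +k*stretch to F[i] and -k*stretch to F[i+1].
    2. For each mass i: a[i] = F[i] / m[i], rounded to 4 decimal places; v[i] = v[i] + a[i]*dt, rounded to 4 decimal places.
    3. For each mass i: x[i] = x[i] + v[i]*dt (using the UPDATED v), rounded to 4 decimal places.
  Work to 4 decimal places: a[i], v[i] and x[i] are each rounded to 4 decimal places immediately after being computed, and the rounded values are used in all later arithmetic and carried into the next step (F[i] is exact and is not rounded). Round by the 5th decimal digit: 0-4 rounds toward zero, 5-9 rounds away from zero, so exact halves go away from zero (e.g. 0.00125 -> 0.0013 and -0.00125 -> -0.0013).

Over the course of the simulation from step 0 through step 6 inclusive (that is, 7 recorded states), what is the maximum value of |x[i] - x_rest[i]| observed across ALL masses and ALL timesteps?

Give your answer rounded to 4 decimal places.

Answer: 3.4375

Derivation:
Step 0: x=[2.0000 8.0000 11.0000] v=[2.0000 0.0000 0.0000]
Step 1: x=[3.2500 7.2500 11.0000] v=[5.0000 -3.0000 0.0000]
Step 2: x=[4.7500 6.4375 10.8125] v=[6.0000 -3.2500 -0.7500]
Step 3: x=[5.9219 6.2969 10.2813] v=[4.6875 -0.5625 -2.1250]
Step 4: x=[6.4375 7.0586 9.5040] v=[2.0625 3.0469 -3.1094]
Step 5: x=[6.3584 8.2764 8.8653] v=[-0.3164 4.8712 -2.5548]
Step 6: x=[6.0088 9.1619 8.8294] v=[-1.3984 3.5421 -0.1437]
Max displacement = 3.4375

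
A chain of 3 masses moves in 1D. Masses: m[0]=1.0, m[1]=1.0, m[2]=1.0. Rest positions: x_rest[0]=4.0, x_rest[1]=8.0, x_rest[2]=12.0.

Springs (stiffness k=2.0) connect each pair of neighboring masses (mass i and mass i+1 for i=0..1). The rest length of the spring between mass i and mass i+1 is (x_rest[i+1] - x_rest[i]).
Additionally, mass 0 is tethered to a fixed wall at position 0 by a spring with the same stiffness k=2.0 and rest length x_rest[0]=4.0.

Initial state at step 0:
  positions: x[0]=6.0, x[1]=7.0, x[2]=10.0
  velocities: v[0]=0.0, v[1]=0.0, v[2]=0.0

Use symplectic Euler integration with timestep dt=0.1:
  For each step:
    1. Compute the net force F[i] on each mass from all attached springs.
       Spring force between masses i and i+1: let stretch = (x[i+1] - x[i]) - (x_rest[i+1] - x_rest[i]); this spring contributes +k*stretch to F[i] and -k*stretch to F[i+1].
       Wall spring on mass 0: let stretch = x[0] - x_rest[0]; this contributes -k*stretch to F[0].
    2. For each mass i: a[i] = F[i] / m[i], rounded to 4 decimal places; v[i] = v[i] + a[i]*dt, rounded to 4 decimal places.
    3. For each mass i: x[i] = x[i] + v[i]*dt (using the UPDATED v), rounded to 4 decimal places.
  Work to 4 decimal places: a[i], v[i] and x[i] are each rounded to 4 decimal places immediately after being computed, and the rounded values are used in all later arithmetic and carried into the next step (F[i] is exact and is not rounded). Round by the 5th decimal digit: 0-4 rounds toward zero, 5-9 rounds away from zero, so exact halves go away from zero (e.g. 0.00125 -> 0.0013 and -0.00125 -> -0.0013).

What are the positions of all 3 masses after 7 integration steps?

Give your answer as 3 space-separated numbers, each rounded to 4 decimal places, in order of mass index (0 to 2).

Step 0: x=[6.0000 7.0000 10.0000] v=[0.0000 0.0000 0.0000]
Step 1: x=[5.9000 7.0400 10.0200] v=[-1.0000 0.4000 0.2000]
Step 2: x=[5.7048 7.1168 10.0604] v=[-1.9520 0.7680 0.4040]
Step 3: x=[5.4237 7.2242 10.1219] v=[-2.8106 1.0743 0.6153]
Step 4: x=[5.0702 7.3536 10.2055] v=[-3.5352 1.2937 0.8358]
Step 5: x=[4.6609 7.4943 10.3120] v=[-4.0926 1.4074 1.0654]
Step 6: x=[4.2151 7.6347 10.4422] v=[-4.4581 1.4043 1.3019]
Step 7: x=[3.7534 7.7629 10.5962] v=[-4.6172 1.2819 1.5404]

Answer: 3.7534 7.7629 10.5962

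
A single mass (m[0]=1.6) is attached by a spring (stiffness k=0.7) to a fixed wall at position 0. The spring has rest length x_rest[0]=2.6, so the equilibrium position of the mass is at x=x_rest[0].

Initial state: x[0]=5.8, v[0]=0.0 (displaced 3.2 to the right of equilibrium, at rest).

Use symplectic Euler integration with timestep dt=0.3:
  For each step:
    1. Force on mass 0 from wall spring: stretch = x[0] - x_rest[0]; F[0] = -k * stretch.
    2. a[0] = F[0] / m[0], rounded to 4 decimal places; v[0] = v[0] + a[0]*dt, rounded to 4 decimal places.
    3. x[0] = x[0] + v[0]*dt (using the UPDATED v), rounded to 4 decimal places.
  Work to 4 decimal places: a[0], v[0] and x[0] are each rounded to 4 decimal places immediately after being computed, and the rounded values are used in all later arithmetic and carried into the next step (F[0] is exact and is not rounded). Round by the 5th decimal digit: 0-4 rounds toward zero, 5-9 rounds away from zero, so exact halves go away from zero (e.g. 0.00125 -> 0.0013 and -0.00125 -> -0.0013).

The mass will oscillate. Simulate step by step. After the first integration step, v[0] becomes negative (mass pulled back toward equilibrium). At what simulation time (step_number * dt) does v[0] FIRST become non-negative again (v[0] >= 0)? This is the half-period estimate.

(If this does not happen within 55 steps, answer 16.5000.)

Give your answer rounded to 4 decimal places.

Step 0: x=[5.8000] v=[0.0000]
Step 1: x=[5.6740] v=[-0.4200]
Step 2: x=[5.4270] v=[-0.8235]
Step 3: x=[5.0687] v=[-1.1945]
Step 4: x=[4.6132] v=[-1.5185]
Step 5: x=[4.0784] v=[-1.7827]
Step 6: x=[3.4854] v=[-1.9767]
Step 7: x=[2.8575] v=[-2.0929]
Step 8: x=[2.2195] v=[-2.1267]
Step 9: x=[1.5965] v=[-2.0768]
Step 10: x=[1.0130] v=[-1.9451]
Step 11: x=[0.4920] v=[-1.7368]
Step 12: x=[0.0540] v=[-1.4601]
Step 13: x=[-0.2838] v=[-1.1259]
Step 14: x=[-0.5080] v=[-0.7474]
Step 15: x=[-0.6099] v=[-0.3395]
Step 16: x=[-0.5854] v=[0.0818]
First v>=0 after going negative at step 16, time=4.8000

Answer: 4.8000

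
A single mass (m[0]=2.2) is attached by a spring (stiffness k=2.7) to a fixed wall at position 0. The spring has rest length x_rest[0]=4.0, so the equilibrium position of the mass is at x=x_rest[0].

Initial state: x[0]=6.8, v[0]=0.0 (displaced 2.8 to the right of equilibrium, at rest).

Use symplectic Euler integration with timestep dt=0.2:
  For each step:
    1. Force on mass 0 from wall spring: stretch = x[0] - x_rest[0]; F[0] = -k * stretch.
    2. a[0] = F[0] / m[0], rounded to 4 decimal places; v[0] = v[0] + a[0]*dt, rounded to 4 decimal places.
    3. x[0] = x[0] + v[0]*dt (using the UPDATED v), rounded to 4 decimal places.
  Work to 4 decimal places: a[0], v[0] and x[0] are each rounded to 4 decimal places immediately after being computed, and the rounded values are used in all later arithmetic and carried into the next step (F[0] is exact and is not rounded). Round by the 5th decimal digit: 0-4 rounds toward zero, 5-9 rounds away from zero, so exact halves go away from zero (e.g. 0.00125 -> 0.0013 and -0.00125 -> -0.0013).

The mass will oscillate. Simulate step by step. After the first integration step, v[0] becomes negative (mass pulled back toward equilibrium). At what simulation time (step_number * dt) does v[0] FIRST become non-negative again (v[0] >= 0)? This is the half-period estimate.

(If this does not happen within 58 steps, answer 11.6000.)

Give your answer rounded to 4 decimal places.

Step 0: x=[6.8000] v=[0.0000]
Step 1: x=[6.6625] v=[-0.6873]
Step 2: x=[6.3943] v=[-1.3408]
Step 3: x=[6.0086] v=[-1.9285]
Step 4: x=[5.5243] v=[-2.4215]
Step 5: x=[4.9652] v=[-2.7956]
Step 6: x=[4.3587] v=[-3.0325]
Step 7: x=[3.7346] v=[-3.1205]
Step 8: x=[3.1235] v=[-3.0554]
Step 9: x=[2.5554] v=[-2.8403]
Step 10: x=[2.0583] v=[-2.4857]
Step 11: x=[1.6565] v=[-2.0091]
Step 12: x=[1.3697] v=[-1.4339]
Step 13: x=[1.2120] v=[-0.7883]
Step 14: x=[1.1912] v=[-0.1040]
Step 15: x=[1.3083] v=[0.5854]
First v>=0 after going negative at step 15, time=3.0000

Answer: 3.0000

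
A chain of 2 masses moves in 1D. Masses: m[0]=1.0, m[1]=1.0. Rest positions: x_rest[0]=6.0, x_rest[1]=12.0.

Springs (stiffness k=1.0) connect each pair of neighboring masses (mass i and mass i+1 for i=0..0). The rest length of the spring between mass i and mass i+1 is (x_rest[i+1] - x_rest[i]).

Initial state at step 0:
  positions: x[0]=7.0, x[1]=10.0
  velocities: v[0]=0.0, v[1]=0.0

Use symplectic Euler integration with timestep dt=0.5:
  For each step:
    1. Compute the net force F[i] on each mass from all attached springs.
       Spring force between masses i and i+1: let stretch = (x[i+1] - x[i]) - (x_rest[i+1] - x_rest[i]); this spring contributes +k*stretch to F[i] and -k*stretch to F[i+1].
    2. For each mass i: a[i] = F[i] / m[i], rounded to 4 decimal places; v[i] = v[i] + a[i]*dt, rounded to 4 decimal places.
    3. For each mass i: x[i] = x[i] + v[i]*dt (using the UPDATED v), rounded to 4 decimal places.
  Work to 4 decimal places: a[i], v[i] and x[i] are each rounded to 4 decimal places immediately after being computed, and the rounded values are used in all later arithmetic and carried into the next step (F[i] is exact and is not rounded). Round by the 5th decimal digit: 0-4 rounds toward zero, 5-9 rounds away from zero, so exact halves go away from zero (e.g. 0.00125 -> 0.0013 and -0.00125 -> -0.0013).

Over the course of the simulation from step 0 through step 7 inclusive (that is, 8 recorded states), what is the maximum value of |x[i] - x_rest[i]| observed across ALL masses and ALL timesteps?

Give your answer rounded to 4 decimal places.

Answer: 2.0937

Derivation:
Step 0: x=[7.0000 10.0000] v=[0.0000 0.0000]
Step 1: x=[6.2500 10.7500] v=[-1.5000 1.5000]
Step 2: x=[5.1250 11.8750] v=[-2.2500 2.2500]
Step 3: x=[4.1875 12.8125] v=[-1.8750 1.8750]
Step 4: x=[3.9063 13.0938] v=[-0.5625 0.5625]
Step 5: x=[4.4220 12.5782] v=[1.0313 -1.0313]
Step 6: x=[5.4767 11.5235] v=[2.1094 -2.1094]
Step 7: x=[6.5431 10.4571] v=[2.1328 -2.1328]
Max displacement = 2.0937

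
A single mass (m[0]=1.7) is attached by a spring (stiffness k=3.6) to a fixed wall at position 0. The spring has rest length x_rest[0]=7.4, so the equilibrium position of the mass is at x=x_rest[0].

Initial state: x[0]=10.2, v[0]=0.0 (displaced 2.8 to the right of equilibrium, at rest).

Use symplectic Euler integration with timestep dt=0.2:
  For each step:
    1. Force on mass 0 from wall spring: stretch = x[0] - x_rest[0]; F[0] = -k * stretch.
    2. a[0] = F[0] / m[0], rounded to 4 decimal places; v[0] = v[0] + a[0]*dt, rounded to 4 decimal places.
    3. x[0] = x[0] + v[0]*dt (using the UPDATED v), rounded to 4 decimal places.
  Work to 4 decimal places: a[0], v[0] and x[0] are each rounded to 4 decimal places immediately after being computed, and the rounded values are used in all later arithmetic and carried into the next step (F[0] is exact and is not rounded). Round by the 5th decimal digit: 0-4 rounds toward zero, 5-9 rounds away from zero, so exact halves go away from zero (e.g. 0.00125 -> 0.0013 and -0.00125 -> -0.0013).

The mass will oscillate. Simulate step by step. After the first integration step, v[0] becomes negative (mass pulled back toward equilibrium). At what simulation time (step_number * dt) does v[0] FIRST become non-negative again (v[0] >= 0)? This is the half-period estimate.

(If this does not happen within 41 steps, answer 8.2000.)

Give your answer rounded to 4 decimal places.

Step 0: x=[10.2000] v=[0.0000]
Step 1: x=[9.9628] v=[-1.1859]
Step 2: x=[9.5085] v=[-2.2713]
Step 3: x=[8.8756] v=[-3.1643]
Step 4: x=[8.1177] v=[-3.7893]
Step 5: x=[7.2990] v=[-4.0933]
Step 6: x=[6.4889] v=[-4.0505]
Step 7: x=[5.7560] v=[-3.6646]
Step 8: x=[5.1623] v=[-2.9683]
Step 9: x=[4.7582] v=[-2.0206]
Step 10: x=[4.5779] v=[-0.9017]
Step 11: x=[4.6366] v=[0.2935]
First v>=0 after going negative at step 11, time=2.2000

Answer: 2.2000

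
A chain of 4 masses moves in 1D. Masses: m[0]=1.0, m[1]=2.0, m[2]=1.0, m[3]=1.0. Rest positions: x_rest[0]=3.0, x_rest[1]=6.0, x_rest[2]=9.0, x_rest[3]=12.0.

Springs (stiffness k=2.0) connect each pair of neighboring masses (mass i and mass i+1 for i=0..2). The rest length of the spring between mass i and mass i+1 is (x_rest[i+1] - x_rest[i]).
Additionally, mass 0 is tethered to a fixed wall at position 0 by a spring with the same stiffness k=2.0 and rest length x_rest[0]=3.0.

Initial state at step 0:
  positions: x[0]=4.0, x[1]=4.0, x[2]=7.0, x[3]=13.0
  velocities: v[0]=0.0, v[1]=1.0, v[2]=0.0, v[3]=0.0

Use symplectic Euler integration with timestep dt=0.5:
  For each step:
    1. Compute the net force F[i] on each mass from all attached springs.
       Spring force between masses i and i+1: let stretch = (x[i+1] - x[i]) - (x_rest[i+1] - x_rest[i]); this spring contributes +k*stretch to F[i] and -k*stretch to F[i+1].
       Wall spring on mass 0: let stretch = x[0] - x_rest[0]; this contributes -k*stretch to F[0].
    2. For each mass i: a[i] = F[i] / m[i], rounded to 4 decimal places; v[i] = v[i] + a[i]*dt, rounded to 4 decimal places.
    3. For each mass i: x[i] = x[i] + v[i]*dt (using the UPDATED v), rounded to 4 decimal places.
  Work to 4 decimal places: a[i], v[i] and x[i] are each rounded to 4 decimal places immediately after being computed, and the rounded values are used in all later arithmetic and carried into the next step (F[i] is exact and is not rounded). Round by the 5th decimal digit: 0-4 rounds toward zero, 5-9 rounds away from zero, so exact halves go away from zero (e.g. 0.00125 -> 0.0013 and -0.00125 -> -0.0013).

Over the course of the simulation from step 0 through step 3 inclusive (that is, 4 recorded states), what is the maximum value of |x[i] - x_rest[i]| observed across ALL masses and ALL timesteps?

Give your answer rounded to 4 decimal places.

Step 0: x=[4.0000 4.0000 7.0000 13.0000] v=[0.0000 1.0000 0.0000 0.0000]
Step 1: x=[2.0000 5.2500 8.5000 11.5000] v=[-4.0000 2.5000 3.0000 -3.0000]
Step 2: x=[0.6250 6.5000 9.8750 10.0000] v=[-2.7500 2.5000 2.7500 -3.0000]
Step 3: x=[1.8750 7.1250 9.6250 9.9375] v=[2.5000 1.2500 -0.5000 -0.1250]
Max displacement = 2.3750

Answer: 2.3750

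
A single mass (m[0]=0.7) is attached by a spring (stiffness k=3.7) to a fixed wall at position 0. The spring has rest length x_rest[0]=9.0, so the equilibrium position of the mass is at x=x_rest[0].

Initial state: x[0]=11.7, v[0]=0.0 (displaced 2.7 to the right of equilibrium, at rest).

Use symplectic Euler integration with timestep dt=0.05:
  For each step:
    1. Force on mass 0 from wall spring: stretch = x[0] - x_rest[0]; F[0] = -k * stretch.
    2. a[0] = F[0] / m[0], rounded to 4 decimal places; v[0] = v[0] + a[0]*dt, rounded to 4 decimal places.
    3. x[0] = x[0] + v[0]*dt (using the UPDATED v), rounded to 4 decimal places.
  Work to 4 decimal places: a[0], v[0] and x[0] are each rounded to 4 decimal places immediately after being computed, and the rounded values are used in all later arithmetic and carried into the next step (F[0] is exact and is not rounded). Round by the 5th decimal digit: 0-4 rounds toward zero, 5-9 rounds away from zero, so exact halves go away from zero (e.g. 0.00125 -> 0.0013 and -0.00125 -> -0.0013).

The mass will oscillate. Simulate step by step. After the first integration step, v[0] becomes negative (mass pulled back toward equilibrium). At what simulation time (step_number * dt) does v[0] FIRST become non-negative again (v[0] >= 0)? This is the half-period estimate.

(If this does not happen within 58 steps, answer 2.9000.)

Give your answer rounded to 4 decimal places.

Step 0: x=[11.7000] v=[0.0000]
Step 1: x=[11.6643] v=[-0.7136]
Step 2: x=[11.5934] v=[-1.4177]
Step 3: x=[11.4882] v=[-2.1031]
Step 4: x=[11.3502] v=[-2.7607]
Step 5: x=[11.1811] v=[-3.3818]
Step 6: x=[10.9832] v=[-3.9582]
Step 7: x=[10.7591] v=[-4.4823]
Step 8: x=[10.5117] v=[-4.9472]
Step 9: x=[10.2444] v=[-5.3467]
Step 10: x=[9.9606] v=[-5.6756]
Step 11: x=[9.6641] v=[-5.9295]
Step 12: x=[9.3589] v=[-6.1050]
Step 13: x=[9.0489] v=[-6.1999]
Step 14: x=[8.7383] v=[-6.2128]
Step 15: x=[8.4311] v=[-6.1436]
Step 16: x=[8.1314] v=[-5.9933]
Step 17: x=[7.8432] v=[-5.7637]
Step 18: x=[7.5703] v=[-5.4580]
Step 19: x=[7.3163] v=[-5.0802]
Step 20: x=[7.0845] v=[-4.6352]
Step 21: x=[6.8781] v=[-4.1290]
Step 22: x=[6.6997] v=[-3.5682]
Step 23: x=[6.5517] v=[-2.9603]
Step 24: x=[6.4360] v=[-2.3133]
Step 25: x=[6.3542] v=[-1.6357]
Step 26: x=[6.3074] v=[-0.9365]
Step 27: x=[6.2962] v=[-0.2249]
Step 28: x=[6.3207] v=[0.4897]
First v>=0 after going negative at step 28, time=1.4000

Answer: 1.4000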